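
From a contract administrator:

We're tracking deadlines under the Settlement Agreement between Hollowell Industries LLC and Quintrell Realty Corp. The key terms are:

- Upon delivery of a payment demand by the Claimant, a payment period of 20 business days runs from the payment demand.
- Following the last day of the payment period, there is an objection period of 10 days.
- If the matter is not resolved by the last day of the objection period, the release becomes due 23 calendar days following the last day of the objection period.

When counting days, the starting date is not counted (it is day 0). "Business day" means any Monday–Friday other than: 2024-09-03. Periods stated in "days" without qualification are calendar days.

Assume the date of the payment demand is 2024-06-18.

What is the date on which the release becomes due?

The last day of the payment period: counting 20 business days from Tuesday, 2024-06-18 (Jun 19, Jun 20, Jun 21, Jun 24, …, Jul 12, Jul 15, Jul 16, skipping weekends) reaches Tuesday, 2024-07-16.
The last day of the objection period: 10 calendar days after 2024-07-16 is 2024-07-26.
Adding 23 calendar days to 2024-07-26 gives 2024-08-18, which is the date on which the release becomes due.

2024-08-18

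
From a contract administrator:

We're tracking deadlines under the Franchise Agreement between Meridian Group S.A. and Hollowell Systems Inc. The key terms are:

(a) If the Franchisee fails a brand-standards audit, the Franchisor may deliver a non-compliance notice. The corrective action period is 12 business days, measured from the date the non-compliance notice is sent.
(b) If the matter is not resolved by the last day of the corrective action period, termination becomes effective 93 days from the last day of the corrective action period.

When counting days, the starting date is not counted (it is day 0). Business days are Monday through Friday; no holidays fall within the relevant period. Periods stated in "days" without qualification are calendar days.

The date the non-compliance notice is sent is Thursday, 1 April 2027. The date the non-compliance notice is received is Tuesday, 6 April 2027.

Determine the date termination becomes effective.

21 July 2027

From Thursday, 1 April 2027, 12 business days (Apr 2, Apr 5, Apr 6, Apr 7, …, Apr 15, Apr 16, Apr 19, skipping weekends) brings us to Monday, 19 April 2027, which is the last day of the corrective action period.
Adding 93 calendar days to 19 April 2027 gives 21 July 2027, which is the date termination becomes effective.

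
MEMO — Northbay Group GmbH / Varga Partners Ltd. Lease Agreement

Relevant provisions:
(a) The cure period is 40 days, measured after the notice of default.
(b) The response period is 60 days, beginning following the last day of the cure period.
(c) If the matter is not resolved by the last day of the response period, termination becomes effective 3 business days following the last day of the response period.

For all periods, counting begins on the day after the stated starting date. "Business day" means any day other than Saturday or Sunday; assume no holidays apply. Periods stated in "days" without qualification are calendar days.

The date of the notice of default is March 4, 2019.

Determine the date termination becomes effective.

June 17, 2019

The last day of the cure period: March 4, 2019 + 40 days = April 13, 2019.
Adding 60 calendar days to April 13, 2019 gives June 12, 2019, which is the last day of the response period.
The date termination becomes effective: 3 business days after Wednesday, June 12, 2019, skipping weekends — Jun 13, Jun 14, Jun 17 — lands on Monday, June 17, 2019.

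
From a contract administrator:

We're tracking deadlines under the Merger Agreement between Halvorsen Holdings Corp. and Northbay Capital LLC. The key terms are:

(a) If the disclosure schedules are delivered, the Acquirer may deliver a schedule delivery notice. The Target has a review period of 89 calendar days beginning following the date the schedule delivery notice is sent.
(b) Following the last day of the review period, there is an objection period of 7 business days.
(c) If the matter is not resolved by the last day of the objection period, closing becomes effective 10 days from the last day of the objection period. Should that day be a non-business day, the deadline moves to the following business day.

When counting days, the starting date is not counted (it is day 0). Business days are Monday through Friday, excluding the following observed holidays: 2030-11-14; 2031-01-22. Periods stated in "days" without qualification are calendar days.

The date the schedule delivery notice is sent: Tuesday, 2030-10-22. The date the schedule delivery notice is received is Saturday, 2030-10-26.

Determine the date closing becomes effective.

The last day of the review period: 89 calendar days after 2030-10-22 is 2031-01-19.
From Sunday, 2031-01-19, 7 business days (Jan 20, Jan 21, Jan 23, Jan 24, Jan 27, Jan 28, Jan 29, skipping weekends and the listed holiday on Jan 22) brings us to Wednesday, 2031-01-29, which is the last day of the objection period.
The date closing becomes effective: 10 calendar days after 2031-01-29 is 2031-02-08. That falls on a Saturday, so it rolls to the next business day, Monday, 2031-02-10.

2031-02-10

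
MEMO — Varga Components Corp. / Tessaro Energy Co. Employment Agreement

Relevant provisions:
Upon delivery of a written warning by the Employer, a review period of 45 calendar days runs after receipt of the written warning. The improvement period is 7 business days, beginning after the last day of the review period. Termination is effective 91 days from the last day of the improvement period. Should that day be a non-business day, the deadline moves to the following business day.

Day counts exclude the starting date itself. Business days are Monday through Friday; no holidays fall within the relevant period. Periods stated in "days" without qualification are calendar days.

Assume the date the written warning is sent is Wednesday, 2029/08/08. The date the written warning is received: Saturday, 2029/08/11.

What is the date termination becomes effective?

The last day of the review period: 2029/08/11 + 45 days = 2029/09/25.
The last day of the improvement period: counting 7 business days from Tuesday, 2029/09/25 (Sep 26, Sep 27, Sep 28, Oct 1, Oct 2, Oct 3, Oct 4, skipping weekends) reaches Thursday, 2029/10/04.
Adding 91 calendar days to 2029/10/04 gives 2030/01/03, which is the date termination becomes effective. 2030/01/03 is a Thursday, so no roll-forward applies.

2030/01/03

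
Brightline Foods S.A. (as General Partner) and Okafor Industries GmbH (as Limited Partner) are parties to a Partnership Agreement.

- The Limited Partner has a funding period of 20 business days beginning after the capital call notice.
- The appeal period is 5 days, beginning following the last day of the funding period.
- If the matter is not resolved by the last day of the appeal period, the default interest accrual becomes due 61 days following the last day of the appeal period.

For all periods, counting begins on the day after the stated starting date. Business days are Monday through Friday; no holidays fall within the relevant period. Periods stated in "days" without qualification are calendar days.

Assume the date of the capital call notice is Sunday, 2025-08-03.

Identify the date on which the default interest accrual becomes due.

From Sunday, 2025-08-03, 20 business days (Aug 4, Aug 5, Aug 6, Aug 7, …, Aug 27, Aug 28, Aug 29, skipping weekends) brings us to Friday, 2025-08-29, which is the last day of the funding period.
The last day of the appeal period: 2025-08-29 + 5 days = 2025-09-03.
The date on which the default interest accrual becomes due: 61 calendar days after 2025-09-03 is 2025-11-03.

2025-11-03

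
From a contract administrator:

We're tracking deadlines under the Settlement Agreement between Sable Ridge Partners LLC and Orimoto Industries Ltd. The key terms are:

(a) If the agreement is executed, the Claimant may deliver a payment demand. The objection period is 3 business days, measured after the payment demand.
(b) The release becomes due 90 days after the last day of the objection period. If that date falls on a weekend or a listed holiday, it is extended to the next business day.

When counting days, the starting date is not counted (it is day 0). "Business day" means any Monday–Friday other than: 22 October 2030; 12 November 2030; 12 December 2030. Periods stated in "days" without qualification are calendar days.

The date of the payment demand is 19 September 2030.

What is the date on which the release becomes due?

The last day of the objection period: 3 business days after Thursday, 19 September 2030, skipping weekends — Sep 20, Sep 23, Sep 24 — lands on Tuesday, 24 September 2030.
Adding 90 calendar days to 24 September 2030 gives 23 December 2030, which is the date on which the release becomes due. 23 December 2030 is a Monday and is not a listed holiday, so no roll-forward applies.

23 December 2030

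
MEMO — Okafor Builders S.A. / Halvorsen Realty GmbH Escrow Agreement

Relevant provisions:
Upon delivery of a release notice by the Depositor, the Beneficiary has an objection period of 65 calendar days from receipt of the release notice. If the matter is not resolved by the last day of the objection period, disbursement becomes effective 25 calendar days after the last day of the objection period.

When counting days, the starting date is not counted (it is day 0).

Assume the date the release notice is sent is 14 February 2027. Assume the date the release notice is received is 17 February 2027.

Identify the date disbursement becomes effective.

18 May 2027

Adding 65 calendar days to 17 February 2027 gives 23 April 2027, which is the last day of the objection period.
The date disbursement becomes effective: 25 calendar days after 23 April 2027 is 18 May 2027.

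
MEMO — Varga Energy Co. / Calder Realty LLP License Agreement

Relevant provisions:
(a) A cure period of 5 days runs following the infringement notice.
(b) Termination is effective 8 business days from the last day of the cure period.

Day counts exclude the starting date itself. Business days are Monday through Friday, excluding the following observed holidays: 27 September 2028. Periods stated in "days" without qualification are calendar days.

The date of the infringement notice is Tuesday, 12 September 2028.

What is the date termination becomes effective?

28 September 2028

The last day of the cure period: 12 September 2028 + 5 days = 17 September 2028.
From Sunday, 17 September 2028, 8 business days (Sep 18, Sep 19, Sep 20, Sep 21, Sep 22, Sep 25, Sep 26, Sep 28, skipping weekends and the listed holiday on Sep 27) brings us to Thursday, 28 September 2028, which is the date termination becomes effective.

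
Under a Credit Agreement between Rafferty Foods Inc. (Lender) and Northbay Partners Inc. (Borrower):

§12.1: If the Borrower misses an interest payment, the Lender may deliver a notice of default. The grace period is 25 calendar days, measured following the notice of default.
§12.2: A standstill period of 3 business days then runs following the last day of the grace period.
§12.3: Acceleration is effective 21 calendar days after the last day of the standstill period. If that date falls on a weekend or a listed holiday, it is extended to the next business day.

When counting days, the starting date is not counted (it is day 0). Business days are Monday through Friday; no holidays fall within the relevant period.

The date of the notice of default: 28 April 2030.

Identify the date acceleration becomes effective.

18 June 2030

Adding 25 calendar days to 28 April 2030 gives 23 May 2030, which is the last day of the grace period.
The last day of the standstill period: 3 business days after Thursday, 23 May 2030, skipping weekends — May 24, May 27, May 28 — lands on Tuesday, 28 May 2030.
The date acceleration becomes effective: 28 May 2030 + 21 days = 18 June 2030. 18 June 2030 is a Tuesday, so no roll-forward applies.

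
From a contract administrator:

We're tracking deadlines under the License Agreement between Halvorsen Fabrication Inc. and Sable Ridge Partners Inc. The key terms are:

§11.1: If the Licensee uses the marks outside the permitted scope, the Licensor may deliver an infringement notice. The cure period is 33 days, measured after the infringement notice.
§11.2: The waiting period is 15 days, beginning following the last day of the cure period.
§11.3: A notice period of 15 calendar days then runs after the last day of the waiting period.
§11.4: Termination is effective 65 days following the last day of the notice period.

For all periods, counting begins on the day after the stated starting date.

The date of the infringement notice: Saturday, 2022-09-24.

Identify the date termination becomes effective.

Adding 33 calendar days to 2022-09-24 gives 2022-10-27, which is the last day of the cure period.
The last day of the waiting period: 15 calendar days after 2022-10-27 is 2022-11-11.
The last day of the notice period: 15 calendar days after 2022-11-11 is 2022-11-26.
Adding 65 calendar days to 2022-11-26 gives 2023-01-30, which is the date termination becomes effective.

2023-01-30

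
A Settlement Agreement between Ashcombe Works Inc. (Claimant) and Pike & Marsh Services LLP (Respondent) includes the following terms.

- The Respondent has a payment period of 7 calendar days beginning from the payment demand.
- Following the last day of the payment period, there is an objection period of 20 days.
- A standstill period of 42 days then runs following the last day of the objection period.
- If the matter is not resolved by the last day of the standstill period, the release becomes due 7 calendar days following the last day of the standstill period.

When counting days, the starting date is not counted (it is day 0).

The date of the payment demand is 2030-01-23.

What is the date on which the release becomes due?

2030-04-09

The last day of the payment period: 7 calendar days after 2030-01-23 is 2030-01-30.
The last day of the objection period: 2030-01-30 + 20 days = 2030-02-19.
The last day of the standstill period: 42 calendar days after 2030-02-19 is 2030-04-02.
The date on which the release becomes due: 2030-04-02 + 7 days = 2030-04-09.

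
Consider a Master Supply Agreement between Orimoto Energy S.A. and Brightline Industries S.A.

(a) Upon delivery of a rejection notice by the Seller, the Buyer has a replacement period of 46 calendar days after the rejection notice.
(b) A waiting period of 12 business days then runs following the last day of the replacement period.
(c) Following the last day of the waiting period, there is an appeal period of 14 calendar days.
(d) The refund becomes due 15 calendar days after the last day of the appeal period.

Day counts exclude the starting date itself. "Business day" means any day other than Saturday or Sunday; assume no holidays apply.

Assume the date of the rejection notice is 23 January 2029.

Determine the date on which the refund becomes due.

25 April 2029

The last day of the replacement period: 23 January 2029 + 46 days = 10 March 2029.
The last day of the waiting period: 12 business days after Saturday, 10 March 2029, skipping weekends — Mar 12, Mar 13, Mar 14, Mar 15, …, Mar 23, Mar 26, Mar 27 — lands on Tuesday, 27 March 2029.
The last day of the appeal period: 14 calendar days after 27 March 2029 is 10 April 2029.
Adding 15 calendar days to 10 April 2029 gives 25 April 2029, which is the date on which the refund becomes due.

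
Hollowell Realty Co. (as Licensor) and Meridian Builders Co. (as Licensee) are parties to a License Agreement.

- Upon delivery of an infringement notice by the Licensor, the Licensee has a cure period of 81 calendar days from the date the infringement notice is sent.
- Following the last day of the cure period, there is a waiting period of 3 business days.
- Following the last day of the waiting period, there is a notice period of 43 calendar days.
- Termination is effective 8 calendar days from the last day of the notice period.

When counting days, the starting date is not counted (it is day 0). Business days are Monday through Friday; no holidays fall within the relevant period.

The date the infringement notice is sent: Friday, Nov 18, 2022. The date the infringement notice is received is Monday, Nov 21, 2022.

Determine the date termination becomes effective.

The last day of the cure period: 81 calendar days after Nov 18, 2022 is Feb 7, 2023.
The last day of the waiting period: counting 3 business days from Tuesday, Feb 7, 2023 (Feb 8, Feb 9, Feb 10, skipping weekends) reaches Friday, Feb 10, 2023.
The last day of the notice period: Feb 10, 2023 + 43 days = Mar 25, 2023.
The date termination becomes effective: Mar 25, 2023 + 8 days = Apr 2, 2023.

Apr 2, 2023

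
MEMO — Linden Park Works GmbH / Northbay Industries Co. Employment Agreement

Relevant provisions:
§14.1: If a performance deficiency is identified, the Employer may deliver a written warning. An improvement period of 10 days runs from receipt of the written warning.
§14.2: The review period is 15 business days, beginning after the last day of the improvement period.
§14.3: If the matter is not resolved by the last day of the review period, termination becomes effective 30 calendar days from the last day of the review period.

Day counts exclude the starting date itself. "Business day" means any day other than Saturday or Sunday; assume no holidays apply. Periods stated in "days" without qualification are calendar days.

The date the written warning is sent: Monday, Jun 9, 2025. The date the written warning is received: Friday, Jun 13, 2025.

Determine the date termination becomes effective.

The last day of the improvement period: Jun 13, 2025 + 10 days = Jun 23, 2025.
The last day of the review period: 15 business days after Monday, Jun 23, 2025, skipping weekends — Jun 24, Jun 25, Jun 26, Jun 27, …, Jul 10, Jul 11, Jul 14 — lands on Monday, Jul 14, 2025.
The date termination becomes effective: Jul 14, 2025 + 30 days = Aug 13, 2025.

Aug 13, 2025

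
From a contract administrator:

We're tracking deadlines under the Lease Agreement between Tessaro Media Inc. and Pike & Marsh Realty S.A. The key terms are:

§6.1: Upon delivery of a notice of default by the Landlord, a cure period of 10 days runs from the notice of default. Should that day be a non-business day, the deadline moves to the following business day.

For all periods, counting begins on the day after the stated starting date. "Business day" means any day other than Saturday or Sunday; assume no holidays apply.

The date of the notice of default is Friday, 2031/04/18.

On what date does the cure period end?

The last day of the cure period: 2031/04/18 + 10 days = 2031/04/28. 2031/04/28 is a Monday, so no roll-forward applies.

2031/04/28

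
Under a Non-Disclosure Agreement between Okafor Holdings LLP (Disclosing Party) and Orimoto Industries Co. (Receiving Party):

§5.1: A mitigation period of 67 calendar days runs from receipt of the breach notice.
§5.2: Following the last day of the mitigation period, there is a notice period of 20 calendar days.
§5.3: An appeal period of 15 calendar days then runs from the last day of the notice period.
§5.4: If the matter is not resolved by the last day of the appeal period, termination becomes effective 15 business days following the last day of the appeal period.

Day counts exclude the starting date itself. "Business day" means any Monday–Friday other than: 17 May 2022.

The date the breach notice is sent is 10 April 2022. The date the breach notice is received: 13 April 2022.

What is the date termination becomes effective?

Adding 67 calendar days to 13 April 2022 gives 19 June 2022, which is the last day of the mitigation period.
Adding 20 calendar days to 19 June 2022 gives 9 July 2022, which is the last day of the notice period.
The last day of the appeal period: 15 calendar days after 9 July 2022 is 24 July 2022.
The date termination becomes effective: counting 15 business days from Sunday, 24 July 2022 (Jul 25, Jul 26, Jul 27, Jul 28, …, Aug 10, Aug 11, Aug 12, skipping weekends) reaches Friday, 12 August 2022.

12 August 2022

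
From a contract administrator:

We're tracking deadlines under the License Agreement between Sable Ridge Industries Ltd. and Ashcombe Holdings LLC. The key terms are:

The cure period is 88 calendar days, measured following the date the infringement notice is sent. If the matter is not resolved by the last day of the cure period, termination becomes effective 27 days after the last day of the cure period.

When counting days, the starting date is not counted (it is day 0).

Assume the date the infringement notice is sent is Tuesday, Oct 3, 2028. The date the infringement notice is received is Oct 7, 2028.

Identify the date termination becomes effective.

The last day of the cure period: Oct 3, 2028 + 88 days = Dec 30, 2028.
The date termination becomes effective: Dec 30, 2028 + 27 days = Jan 26, 2029.

Jan 26, 2029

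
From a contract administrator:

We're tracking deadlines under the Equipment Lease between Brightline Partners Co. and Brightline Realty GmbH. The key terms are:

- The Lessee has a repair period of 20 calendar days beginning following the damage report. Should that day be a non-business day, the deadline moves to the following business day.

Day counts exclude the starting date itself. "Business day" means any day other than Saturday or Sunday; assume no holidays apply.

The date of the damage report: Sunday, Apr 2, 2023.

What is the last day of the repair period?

The last day of the repair period: Apr 2, 2023 + 20 days = Apr 22, 2023. That falls on a Saturday, so it rolls to the next business day, Monday, Apr 24, 2023.

Apr 24, 2023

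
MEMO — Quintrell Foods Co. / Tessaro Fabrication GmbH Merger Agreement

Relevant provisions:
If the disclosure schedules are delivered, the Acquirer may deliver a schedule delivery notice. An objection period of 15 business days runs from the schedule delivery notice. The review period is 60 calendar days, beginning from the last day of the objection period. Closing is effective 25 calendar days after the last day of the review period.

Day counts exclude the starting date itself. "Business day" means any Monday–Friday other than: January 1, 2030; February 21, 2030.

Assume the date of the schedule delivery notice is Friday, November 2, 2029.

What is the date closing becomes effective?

From Friday, November 2, 2029, 15 business days (Nov 5, Nov 6, Nov 7, Nov 8, …, Nov 21, Nov 22, Nov 23, skipping weekends) brings us to Friday, November 23, 2029, which is the last day of the objection period.
The last day of the review period: 60 calendar days after November 23, 2029 is January 22, 2030.
The date closing becomes effective: 25 calendar days after January 22, 2030 is February 16, 2030.

February 16, 2030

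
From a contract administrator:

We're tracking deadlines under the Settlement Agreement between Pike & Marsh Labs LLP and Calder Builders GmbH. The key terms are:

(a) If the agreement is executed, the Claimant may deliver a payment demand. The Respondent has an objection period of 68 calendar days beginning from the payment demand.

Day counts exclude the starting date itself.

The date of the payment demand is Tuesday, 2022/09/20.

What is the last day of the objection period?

Adding 68 calendar days to 2022/09/20 gives 2022/11/27, which is the last day of the objection period.

2022/11/27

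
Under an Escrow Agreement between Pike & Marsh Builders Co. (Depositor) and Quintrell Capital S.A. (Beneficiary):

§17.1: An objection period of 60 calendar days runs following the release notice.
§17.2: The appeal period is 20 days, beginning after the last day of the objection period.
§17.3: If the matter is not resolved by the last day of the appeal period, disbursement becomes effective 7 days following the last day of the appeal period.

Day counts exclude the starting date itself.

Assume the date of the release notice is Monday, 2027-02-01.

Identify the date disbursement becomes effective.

2027-04-29

Adding 60 calendar days to 2027-02-01 gives 2027-04-02, which is the last day of the objection period.
Adding 20 calendar days to 2027-04-02 gives 2027-04-22, which is the last day of the appeal period.
The date disbursement becomes effective: 2027-04-22 + 7 days = 2027-04-29.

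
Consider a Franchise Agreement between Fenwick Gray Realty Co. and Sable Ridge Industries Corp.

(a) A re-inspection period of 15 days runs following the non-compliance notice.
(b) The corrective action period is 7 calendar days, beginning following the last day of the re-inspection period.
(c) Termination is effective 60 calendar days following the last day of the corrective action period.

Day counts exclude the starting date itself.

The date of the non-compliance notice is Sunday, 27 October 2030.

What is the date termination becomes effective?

The last day of the re-inspection period: 15 calendar days after 27 October 2030 is 11 November 2030.
Adding 7 calendar days to 11 November 2030 gives 18 November 2030, which is the last day of the corrective action period.
The date termination becomes effective: 18 November 2030 + 60 days = 17 January 2031.

17 January 2031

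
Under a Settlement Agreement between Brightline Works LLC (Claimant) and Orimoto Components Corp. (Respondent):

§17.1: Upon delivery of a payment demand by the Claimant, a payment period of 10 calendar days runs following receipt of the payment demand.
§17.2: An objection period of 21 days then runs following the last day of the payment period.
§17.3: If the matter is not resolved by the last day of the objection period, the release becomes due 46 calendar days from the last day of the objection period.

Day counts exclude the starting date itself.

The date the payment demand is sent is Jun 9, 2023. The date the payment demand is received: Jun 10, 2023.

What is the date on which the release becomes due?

The last day of the payment period: 10 calendar days after Jun 10, 2023 is Jun 20, 2023.
Adding 21 calendar days to Jun 20, 2023 gives Jul 11, 2023, which is the last day of the objection period.
The date on which the release becomes due: Jul 11, 2023 + 46 days = Aug 26, 2023.

Aug 26, 2023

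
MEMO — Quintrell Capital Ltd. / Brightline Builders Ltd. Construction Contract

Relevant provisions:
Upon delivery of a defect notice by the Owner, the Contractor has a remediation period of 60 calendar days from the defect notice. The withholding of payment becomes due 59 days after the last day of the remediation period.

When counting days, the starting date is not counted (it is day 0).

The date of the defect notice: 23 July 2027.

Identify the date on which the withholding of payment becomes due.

19 November 2027

Adding 60 calendar days to 23 July 2027 gives 21 September 2027, which is the last day of the remediation period.
The date on which the withholding of payment becomes due: 21 September 2027 + 59 days = 19 November 2027.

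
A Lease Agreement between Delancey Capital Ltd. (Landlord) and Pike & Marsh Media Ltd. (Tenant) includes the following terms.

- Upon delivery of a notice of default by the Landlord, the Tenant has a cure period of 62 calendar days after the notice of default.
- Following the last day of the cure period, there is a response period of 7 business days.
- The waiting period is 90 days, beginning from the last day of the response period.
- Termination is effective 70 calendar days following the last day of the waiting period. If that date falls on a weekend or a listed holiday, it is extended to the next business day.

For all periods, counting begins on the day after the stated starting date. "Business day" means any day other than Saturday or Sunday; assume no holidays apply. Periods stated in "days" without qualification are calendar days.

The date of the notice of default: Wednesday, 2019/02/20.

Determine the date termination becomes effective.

2019/10/09

The last day of the cure period: 2019/02/20 + 62 days = 2019/04/23.
The last day of the response period: counting 7 business days from Tuesday, 2019/04/23 (Apr 24, Apr 25, Apr 26, Apr 29, Apr 30, May 1, May 2, skipping weekends) reaches Thursday, 2019/05/02.
The last day of the waiting period: 2019/05/02 + 90 days = 2019/07/31.
Adding 70 calendar days to 2019/07/31 gives 2019/10/09, which is the date termination becomes effective. 2019/10/09 is a Wednesday, so no roll-forward applies.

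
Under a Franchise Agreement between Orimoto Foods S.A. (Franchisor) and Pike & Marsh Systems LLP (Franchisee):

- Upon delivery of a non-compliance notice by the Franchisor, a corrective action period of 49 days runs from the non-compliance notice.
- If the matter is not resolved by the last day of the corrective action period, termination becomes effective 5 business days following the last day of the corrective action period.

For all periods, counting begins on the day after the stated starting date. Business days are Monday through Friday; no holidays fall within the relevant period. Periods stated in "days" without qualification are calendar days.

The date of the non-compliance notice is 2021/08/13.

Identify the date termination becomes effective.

2021/10/08

The last day of the corrective action period: 2021/08/13 + 49 days = 2021/10/01.
The date termination becomes effective: counting 5 business days from Friday, 2021/10/01 (Oct 4, Oct 5, Oct 6, Oct 7, Oct 8, skipping weekends) reaches Friday, 2021/10/08.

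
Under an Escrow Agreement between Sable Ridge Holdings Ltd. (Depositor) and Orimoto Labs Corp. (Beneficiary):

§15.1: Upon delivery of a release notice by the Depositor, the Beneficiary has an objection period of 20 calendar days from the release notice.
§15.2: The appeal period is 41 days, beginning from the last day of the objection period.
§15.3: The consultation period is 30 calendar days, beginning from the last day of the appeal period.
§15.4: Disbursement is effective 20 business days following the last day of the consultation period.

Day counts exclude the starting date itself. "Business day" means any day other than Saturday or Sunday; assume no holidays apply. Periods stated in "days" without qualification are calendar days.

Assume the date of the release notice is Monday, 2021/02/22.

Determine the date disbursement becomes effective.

The last day of the objection period: 20 calendar days after 2021/02/22 is 2021/03/14.
Adding 41 calendar days to 2021/03/14 gives 2021/04/24, which is the last day of the appeal period.
The last day of the consultation period: 30 calendar days after 2021/04/24 is 2021/05/24.
From Monday, 2021/05/24, 20 business days (May 25, May 26, May 27, May 28, …, Jun 17, Jun 18, Jun 21, skipping weekends) brings us to Monday, 2021/06/21, which is the date disbursement becomes effective.

2021/06/21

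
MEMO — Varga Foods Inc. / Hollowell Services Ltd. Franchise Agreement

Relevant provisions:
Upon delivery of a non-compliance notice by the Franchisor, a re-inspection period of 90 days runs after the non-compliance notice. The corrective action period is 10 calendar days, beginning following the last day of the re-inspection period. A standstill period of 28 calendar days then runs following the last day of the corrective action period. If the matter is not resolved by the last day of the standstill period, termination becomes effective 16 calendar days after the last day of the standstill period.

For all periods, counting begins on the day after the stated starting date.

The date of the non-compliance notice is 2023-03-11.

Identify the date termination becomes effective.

2023-08-02

Adding 90 calendar days to 2023-03-11 gives 2023-06-09, which is the last day of the re-inspection period.
The last day of the corrective action period: 10 calendar days after 2023-06-09 is 2023-06-19.
Adding 28 calendar days to 2023-06-19 gives 2023-07-17, which is the last day of the standstill period.
Adding 16 calendar days to 2023-07-17 gives 2023-08-02, which is the date termination becomes effective.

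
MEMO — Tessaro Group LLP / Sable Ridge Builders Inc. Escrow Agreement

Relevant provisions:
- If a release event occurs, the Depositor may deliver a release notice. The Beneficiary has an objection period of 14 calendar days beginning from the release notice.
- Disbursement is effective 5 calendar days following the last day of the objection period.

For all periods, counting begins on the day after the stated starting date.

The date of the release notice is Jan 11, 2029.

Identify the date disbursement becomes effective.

The last day of the objection period: Jan 11, 2029 + 14 days = Jan 25, 2029.
The date disbursement becomes effective: 5 calendar days after Jan 25, 2029 is Jan 30, 2029.

Jan 30, 2029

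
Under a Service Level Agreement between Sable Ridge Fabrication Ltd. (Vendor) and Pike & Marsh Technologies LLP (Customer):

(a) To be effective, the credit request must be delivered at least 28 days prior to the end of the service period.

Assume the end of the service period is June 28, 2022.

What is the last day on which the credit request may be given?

May 31, 2022

June 28, 2022 minus 28 days is May 31, 2022.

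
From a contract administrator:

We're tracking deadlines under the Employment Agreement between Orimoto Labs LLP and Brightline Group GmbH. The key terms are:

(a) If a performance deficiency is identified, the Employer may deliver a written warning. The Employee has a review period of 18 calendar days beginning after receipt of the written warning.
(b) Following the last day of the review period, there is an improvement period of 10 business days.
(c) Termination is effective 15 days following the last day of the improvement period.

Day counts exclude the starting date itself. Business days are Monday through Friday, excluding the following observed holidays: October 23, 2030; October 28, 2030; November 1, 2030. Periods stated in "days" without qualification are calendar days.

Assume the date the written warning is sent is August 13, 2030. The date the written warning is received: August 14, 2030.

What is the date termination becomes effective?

Adding 18 calendar days to August 14, 2030 gives September 1, 2030, which is the last day of the review period.
The last day of the improvement period: 10 business days after Sunday, September 1, 2030, skipping weekends — Sep 2, Sep 3, Sep 4, Sep 5, Sep 6, Sep 9, Sep 10, Sep 11, Sep 12, Sep 13 — lands on Friday, September 13, 2030.
The date termination becomes effective: 15 calendar days after September 13, 2030 is September 28, 2030.

September 28, 2030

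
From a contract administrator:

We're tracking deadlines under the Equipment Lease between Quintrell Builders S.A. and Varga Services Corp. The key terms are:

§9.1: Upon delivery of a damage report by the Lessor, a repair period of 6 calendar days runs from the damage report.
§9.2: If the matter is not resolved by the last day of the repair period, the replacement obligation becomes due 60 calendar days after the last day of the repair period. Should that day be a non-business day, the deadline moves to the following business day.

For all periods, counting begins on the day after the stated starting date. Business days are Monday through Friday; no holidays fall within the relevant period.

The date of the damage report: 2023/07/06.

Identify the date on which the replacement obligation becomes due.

2023/09/11

Adding 6 calendar days to 2023/07/06 gives 2023/07/12, which is the last day of the repair period.
The date on which the replacement obligation becomes due: 2023/07/12 + 60 days = 2023/09/10. That falls on a Sunday, so it rolls to the next business day, Monday, 2023/09/11.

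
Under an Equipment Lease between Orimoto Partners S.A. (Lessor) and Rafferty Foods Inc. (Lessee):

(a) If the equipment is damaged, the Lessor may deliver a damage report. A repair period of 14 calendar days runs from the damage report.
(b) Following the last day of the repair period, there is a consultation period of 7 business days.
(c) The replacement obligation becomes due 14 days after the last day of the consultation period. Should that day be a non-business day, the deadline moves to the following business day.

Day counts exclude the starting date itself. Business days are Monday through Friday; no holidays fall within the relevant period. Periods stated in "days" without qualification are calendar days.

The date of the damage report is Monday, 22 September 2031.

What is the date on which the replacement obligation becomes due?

29 October 2031

The last day of the repair period: 14 calendar days after 22 September 2031 is 6 October 2031.
The last day of the consultation period: 7 business days after Monday, 6 October 2031, skipping weekends — Oct 7, Oct 8, Oct 9, Oct 10, Oct 13, Oct 14, Oct 15 — lands on Wednesday, 15 October 2031.
Adding 14 calendar days to 15 October 2031 gives 29 October 2031, which is the date on which the replacement obligation becomes due. 29 October 2031 is a Wednesday, so no roll-forward applies.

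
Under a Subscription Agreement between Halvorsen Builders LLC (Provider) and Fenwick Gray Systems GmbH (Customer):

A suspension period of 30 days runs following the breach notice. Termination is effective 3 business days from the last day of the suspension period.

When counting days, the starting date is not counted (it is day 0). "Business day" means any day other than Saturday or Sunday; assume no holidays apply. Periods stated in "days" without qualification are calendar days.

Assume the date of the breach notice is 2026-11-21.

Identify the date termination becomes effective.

Adding 30 calendar days to 2026-11-21 gives 2026-12-21, which is the last day of the suspension period.
The date termination becomes effective: counting 3 business days from Monday, 2026-12-21 (Dec 22, Dec 23, Dec 24, skipping weekends) reaches Thursday, 2026-12-24.

2026-12-24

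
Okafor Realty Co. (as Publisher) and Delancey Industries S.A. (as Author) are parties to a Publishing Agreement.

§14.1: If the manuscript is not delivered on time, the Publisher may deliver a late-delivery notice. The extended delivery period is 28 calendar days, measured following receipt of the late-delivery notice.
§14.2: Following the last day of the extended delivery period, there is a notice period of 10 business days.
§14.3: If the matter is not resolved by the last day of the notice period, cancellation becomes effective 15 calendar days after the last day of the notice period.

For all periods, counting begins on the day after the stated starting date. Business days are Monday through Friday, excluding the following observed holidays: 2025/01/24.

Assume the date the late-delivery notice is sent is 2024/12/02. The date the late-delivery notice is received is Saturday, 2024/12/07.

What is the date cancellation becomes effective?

2025/02/01

Adding 28 calendar days to 2024/12/07 gives 2025/01/04, which is the last day of the extended delivery period.
The last day of the notice period: 10 business days after Saturday, 2025/01/04, skipping weekends — Jan 6, Jan 7, Jan 8, Jan 9, Jan 10, Jan 13, Jan 14, Jan 15, Jan 16, Jan 17 — lands on Friday, 2025/01/17.
The date cancellation becomes effective: 15 calendar days after 2025/01/17 is 2025/02/01.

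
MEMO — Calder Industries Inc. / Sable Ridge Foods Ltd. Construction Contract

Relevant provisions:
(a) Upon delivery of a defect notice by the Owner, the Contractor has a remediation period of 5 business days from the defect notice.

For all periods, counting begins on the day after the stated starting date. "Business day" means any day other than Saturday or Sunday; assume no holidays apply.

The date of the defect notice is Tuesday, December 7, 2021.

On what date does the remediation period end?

December 14, 2021

The last day of the remediation period: counting 5 business days from Tuesday, December 7, 2021 (Dec 8, Dec 9, Dec 10, Dec 13, Dec 14, skipping weekends) reaches Tuesday, December 14, 2021.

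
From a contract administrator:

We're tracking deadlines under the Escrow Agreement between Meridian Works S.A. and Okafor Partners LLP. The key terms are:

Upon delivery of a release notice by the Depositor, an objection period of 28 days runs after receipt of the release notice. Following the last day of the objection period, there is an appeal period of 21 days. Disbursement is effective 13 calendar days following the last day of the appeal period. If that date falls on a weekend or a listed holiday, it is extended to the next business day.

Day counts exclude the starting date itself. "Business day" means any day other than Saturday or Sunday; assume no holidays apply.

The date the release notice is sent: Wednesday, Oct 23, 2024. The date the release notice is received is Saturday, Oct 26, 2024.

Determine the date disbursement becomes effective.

Dec 27, 2024

The last day of the objection period: 28 calendar days after Oct 26, 2024 is Nov 23, 2024.
The last day of the appeal period: Nov 23, 2024 + 21 days = Dec 14, 2024.
Adding 13 calendar days to Dec 14, 2024 gives Dec 27, 2024, which is the date disbursement becomes effective. Dec 27, 2024 is a Friday, so no roll-forward applies.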